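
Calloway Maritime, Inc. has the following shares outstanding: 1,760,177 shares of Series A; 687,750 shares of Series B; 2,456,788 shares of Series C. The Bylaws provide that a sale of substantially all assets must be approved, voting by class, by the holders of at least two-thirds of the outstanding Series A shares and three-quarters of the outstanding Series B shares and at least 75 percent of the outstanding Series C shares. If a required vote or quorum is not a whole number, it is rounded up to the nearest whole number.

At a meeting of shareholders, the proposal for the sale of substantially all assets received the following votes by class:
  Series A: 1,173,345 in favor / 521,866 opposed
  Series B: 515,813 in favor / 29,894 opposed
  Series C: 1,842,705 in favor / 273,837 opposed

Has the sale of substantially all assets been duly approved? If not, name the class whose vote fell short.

Not approved — the Series A shares did not give the required vote.

Series A: 2/3 of 1760177 = 1173451.33, rounded up to 1173452; 1,173,452 required, 1,173,345 in favor — not approved.
Series B: 3/4 of 687750 = 515812.50, rounded up to 515813; 515,813 required, 515,813 in favor — approved.
Series C: 3/4 of 2456788 = 1842591; 1,842,591 required, 1,842,705 in favor — approved.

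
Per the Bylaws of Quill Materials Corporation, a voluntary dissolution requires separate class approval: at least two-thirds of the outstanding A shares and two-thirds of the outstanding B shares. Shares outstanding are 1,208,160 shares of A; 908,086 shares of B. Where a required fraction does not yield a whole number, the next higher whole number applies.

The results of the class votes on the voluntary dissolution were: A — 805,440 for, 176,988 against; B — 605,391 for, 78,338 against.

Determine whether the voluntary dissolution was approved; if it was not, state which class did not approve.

A: 2/3 of 1208160 = 805440; 805,440 required, 805,440 in favor — approved.
B: 2/3 of 908086 = 605390.67, rounded up to 605391; 605,391 required, 605,391 in favor — approved.

Approved — every class gave the required vote.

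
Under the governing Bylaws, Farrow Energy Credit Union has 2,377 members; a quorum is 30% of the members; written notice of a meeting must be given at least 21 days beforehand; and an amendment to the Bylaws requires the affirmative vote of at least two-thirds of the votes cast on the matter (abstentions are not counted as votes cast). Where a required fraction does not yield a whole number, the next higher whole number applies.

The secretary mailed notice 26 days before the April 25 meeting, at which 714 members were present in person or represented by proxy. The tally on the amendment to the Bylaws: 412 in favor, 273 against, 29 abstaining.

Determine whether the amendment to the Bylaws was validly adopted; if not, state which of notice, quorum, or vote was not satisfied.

Notice: 26 days given; 21 required. Satisfied.
Quorum: 30% of 2,377 = 713.10, rounded up to 714; 714 present. Satisfied.
Vote: requires two-thirds of the votes cast (714 − 29 abstaining = 685); 2/3 of 685 = 456.67, rounded up to 457, so 457 needed; 412 in favor. Not satisfied.

Invalid — vote requirement not satisfied.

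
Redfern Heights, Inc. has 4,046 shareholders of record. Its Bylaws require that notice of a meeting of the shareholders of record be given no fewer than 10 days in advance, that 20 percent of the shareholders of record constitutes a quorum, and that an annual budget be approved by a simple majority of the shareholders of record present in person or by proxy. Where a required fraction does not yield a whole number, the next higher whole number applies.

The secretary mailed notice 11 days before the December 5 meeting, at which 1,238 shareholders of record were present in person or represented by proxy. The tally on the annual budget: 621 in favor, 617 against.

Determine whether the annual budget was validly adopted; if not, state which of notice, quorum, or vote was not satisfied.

Valid — all requirements satisfied.

Notice: 11 days given; 10 required. Satisfied.
Quorum: 20% of 4,046 = 809.20, rounded up to 810; 1,238 present. Satisfied.
Vote: requires a majority of those present (1,238); a majority of 1238 is 620, so 620 needed; 621 in favor. Satisfied.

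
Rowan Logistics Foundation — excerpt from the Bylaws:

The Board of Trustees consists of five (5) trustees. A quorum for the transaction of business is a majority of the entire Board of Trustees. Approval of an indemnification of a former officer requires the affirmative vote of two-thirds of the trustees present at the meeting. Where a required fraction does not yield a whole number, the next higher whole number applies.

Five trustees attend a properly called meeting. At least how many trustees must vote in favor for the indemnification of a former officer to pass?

The indemnification of a former officer requires two-thirds of the trustees present (5).
2/3 of 5 = 3.33, rounded up to 4.

4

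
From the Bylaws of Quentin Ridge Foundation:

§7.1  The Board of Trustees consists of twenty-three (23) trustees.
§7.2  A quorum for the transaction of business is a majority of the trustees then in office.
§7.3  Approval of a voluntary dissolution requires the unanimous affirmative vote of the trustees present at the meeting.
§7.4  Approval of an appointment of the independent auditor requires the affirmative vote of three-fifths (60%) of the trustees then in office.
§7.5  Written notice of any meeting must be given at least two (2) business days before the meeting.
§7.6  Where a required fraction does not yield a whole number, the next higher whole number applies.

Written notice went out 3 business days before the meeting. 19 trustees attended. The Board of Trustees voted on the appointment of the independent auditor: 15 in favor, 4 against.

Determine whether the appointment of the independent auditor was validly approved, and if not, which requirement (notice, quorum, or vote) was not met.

Notice: 3 business days given; 2 required (3 ≥ 2). Satisfied.
Quorum: 19 present; quorum is 12. Satisfied.
Vote: the appointment of the independent auditor requires three-fifths of the trustees then in office (23). 3/5 of 23 = 13.80, rounded up to 14, so 14 affirmative votes are needed; 15 voted in favor. Satisfied.

Valid — all requirements satisfied.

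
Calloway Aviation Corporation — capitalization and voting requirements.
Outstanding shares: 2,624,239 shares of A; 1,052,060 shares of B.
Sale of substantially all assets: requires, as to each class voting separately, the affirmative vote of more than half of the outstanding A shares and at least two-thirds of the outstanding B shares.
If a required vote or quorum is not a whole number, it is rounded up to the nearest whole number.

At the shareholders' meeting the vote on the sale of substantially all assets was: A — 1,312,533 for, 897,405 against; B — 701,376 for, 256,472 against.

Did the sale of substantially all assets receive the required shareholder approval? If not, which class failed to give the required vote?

A: a majority of 2624239 is 1312120; 1,312,120 required, 1,312,533 in favor — approved.
B: 2/3 of 1052060 = 701373.33, rounded up to 701374; 701,374 required, 701,376 in favor — approved.

Approved — every class gave the required vote.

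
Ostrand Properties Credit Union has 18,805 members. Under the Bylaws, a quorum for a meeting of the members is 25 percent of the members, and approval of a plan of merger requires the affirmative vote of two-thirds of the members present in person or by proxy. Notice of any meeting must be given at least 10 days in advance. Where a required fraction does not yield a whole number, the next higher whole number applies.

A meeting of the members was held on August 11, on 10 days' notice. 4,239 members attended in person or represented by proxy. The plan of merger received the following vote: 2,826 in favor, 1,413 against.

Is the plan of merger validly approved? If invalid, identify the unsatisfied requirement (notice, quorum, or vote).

Invalid — quorum requirement not satisfied.

Notice: 10 days given; 10 required. Satisfied.
Quorum: 25% of 18,805 = 4,701.25, rounded up to 4,702; 4,239 present. Not satisfied.
Vote: requires two-thirds of those present (4,239); 2/3 of 4239 = 2826, so 2,826 needed; 2,826 in favor. Satisfied.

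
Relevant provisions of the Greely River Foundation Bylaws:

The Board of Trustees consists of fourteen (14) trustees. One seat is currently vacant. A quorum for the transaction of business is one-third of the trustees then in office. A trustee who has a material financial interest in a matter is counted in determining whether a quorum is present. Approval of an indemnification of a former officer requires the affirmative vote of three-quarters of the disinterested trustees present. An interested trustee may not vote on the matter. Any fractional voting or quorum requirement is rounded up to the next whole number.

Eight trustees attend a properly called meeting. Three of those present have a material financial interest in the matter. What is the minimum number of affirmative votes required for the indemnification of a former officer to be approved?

4

The indemnification of a former officer requires three-fourths of the disinterested trustees present (8 − 3 = 5).
3/4 of 5 = 3.75, rounded up to 4.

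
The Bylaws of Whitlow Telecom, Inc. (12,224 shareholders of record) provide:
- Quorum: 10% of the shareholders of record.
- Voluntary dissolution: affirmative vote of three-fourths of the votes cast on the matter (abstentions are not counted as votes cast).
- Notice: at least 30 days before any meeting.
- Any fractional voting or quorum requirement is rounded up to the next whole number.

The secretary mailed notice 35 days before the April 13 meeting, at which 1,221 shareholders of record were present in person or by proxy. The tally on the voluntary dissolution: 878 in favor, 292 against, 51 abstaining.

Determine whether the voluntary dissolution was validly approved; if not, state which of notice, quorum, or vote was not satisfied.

Notice: 35 days given; 30 required. Satisfied.
Quorum: 10% of 12,224 = 1,222.40, rounded up to 1,223; 1,221 present. Not satisfied.
Vote: requires three-fourths of the votes cast (1,221 − 51 abstaining = 1,170); 3/4 of 1170 = 877.50, rounded up to 878, so 878 needed; 878 in favor. Satisfied.

Invalid — quorum requirement not satisfied.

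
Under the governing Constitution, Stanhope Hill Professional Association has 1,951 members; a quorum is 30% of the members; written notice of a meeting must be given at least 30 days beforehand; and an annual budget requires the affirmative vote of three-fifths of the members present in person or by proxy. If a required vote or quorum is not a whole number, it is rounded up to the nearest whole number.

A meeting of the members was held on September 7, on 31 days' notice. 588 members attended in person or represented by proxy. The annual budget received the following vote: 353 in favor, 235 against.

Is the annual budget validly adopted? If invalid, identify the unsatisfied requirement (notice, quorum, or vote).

Valid — all requirements satisfied.

Notice: 31 days given; 30 required. Satisfied.
Quorum: 30% of 1,951 = 585.30, rounded up to 586; 588 present. Satisfied.
Vote: requires three-fifths of those present (588); 3/5 of 588 = 352.80, rounded up to 353, so 353 needed; 353 in favor. Satisfied.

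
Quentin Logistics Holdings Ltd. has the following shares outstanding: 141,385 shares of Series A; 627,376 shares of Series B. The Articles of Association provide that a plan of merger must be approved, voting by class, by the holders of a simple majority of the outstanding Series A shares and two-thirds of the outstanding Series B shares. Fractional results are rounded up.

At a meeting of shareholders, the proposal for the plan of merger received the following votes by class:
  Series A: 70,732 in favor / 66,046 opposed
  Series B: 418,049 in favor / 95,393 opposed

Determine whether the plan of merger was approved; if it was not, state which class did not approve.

Not approved — the Series B shares did not give the required vote.

Series A: a majority of 141385 is 70693; 70,693 required, 70,732 in favor — approved.
Series B: 2/3 of 627376 = 418250.67, rounded up to 418251; 418,251 required, 418,049 in favor — not approved.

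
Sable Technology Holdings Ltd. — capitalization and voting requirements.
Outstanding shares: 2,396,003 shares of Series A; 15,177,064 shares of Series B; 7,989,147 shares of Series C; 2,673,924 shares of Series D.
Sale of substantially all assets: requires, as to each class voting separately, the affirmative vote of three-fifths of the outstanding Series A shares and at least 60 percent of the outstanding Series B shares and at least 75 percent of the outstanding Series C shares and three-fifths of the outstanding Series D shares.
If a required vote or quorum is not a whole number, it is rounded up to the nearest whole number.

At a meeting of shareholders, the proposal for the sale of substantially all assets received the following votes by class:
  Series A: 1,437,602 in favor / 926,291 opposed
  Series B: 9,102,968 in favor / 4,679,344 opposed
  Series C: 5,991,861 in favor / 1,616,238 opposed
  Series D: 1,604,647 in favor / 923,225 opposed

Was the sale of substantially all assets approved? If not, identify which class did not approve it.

Series A: 3/5 of 2396003 = 1437601.80, rounded up to 1437602; 1,437,602 required, 1,437,602 in favor — approved.
Series B: 3/5 of 15177064 = 9106238.40, rounded up to 9106239; 9,106,239 required, 9,102,968 in favor — not approved.
Series C: 3/4 of 7989147 = 5991860.25, rounded up to 5991861; 5,991,861 required, 5,991,861 in favor — approved.
Series D: 3/5 of 2673924 = 1604354.40, rounded up to 1604355; 1,604,355 required, 1,604,647 in favor — approved.

Not approved — the Series B shares did not give the required vote.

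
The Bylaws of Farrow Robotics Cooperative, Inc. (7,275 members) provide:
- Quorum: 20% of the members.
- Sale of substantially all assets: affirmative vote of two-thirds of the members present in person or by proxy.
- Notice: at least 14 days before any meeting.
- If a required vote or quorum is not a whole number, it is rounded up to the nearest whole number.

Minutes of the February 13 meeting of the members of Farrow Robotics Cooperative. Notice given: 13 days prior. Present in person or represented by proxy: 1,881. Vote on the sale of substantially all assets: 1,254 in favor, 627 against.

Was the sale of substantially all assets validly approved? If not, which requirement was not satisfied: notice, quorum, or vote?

Notice: 13 days given; 14 required. Not satisfied.
Quorum: 20% of 7,275 = 1,455; 1,881 present. Satisfied.
Vote: requires two-thirds of those present (1,881); 2/3 of 1881 = 1254, so 1,254 needed; 1,254 in favor. Satisfied.

Invalid — notice requirement not satisfied.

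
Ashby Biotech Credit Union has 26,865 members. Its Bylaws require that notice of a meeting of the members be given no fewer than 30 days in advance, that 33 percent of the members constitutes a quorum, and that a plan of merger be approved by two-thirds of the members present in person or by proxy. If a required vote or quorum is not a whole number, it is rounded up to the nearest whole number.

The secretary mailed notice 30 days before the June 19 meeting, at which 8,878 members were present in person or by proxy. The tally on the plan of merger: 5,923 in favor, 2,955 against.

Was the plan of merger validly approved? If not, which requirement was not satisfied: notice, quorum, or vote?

Valid — all requirements satisfied.

Notice: 30 days given; 30 required. Satisfied.
Quorum: 33% of 26,865 = 8,865.45, rounded up to 8,866; 8,878 present. Satisfied.
Vote: requires two-thirds of those present (8,878); 2/3 of 8878 = 5918.67, rounded up to 5919, so 5,919 needed; 5,923 in favor. Satisfied.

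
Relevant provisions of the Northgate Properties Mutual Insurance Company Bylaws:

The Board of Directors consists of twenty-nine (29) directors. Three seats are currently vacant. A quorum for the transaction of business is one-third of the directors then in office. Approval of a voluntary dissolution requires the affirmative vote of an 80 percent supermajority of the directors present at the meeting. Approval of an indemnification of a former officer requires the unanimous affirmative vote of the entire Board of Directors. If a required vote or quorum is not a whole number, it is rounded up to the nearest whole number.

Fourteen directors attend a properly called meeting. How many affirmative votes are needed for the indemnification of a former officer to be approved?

29

The indemnification of a former officer requires the unanimous vote of the entire Board of Directors (29).
Unanimous means all 29.
(Only 14 can vote, so the indemnification of a former officer cannot pass at this meeting, but the required vote is still 29.)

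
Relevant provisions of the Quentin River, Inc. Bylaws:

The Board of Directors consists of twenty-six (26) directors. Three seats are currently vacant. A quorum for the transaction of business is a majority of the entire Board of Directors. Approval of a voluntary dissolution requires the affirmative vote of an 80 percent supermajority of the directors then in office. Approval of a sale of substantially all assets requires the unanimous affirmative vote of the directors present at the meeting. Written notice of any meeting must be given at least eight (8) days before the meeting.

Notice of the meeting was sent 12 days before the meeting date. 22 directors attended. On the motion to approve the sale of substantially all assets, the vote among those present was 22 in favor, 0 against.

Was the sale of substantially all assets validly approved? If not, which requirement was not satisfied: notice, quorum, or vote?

Valid — all requirements satisfied.

Notice: 12 days given; 8 required (12 ≥ 8). Satisfied.
Quorum: 22 present; quorum is 14. Satisfied.
Vote: the sale of substantially all assets requires the unanimous vote of the directors present (22). Unanimous means all 22, so 22 affirmative votes are needed; 22 voted in favor. Satisfied.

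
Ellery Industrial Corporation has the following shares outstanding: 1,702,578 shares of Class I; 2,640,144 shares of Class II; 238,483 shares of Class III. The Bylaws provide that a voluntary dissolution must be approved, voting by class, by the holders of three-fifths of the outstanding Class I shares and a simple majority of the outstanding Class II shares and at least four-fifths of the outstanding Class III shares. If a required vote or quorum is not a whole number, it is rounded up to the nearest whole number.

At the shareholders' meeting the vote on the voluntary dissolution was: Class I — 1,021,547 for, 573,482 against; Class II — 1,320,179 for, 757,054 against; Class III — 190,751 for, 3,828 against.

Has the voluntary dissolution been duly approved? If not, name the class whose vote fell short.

Not approved — the Class III shares did not give the required vote.

Class I: 3/5 of 1702578 = 1021546.80, rounded up to 1021547; 1,021,547 required, 1,021,547 in favor — approved.
Class II: a majority of 2640144 is 1320073; 1,320,073 required, 1,320,179 in favor — approved.
Class III: 4/5 of 238483 = 190786.40, rounded up to 190787; 190,787 required, 190,751 in favor — not approved.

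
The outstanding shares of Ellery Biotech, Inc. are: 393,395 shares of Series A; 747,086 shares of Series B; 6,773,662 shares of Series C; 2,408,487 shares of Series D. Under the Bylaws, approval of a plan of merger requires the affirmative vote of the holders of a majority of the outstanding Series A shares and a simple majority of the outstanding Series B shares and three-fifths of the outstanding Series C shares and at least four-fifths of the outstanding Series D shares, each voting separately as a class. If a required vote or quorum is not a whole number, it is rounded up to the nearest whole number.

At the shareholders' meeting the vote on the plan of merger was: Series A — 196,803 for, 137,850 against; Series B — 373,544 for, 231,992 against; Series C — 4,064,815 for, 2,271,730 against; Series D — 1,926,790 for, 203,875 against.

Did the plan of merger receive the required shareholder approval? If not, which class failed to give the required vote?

Series A: a majority of 393395 is 196698; 196,698 required, 196,803 in favor — approved.
Series B: a majority of 747086 is 373544; 373,544 required, 373,544 in favor — approved.
Series C: 3/5 of 6773662 = 4064197.20, rounded up to 4064198; 4,064,198 required, 4,064,815 in favor — approved.
Series D: 4/5 of 2408487 = 1926789.60, rounded up to 1926790; 1,926,790 required, 1,926,790 in favor — approved.

Approved — every class gave the required vote.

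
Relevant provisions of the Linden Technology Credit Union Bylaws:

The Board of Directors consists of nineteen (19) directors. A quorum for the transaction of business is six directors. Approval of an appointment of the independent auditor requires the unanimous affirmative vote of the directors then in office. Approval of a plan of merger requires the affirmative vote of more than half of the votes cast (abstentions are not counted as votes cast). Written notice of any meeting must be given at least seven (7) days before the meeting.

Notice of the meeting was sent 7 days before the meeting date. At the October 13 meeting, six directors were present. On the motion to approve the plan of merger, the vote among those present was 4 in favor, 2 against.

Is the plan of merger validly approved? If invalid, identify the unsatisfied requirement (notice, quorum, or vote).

Valid — all requirements satisfied.

Notice: 7 days given; 7 required (7 ≥ 7). Satisfied.
Quorum: 6 present; quorum is 6. Satisfied.
Vote: the plan of merger requires a majority of the votes cast (6). A majority of 6 is 4, so 4 affirmative votes are needed; 4 voted in favor. Satisfied.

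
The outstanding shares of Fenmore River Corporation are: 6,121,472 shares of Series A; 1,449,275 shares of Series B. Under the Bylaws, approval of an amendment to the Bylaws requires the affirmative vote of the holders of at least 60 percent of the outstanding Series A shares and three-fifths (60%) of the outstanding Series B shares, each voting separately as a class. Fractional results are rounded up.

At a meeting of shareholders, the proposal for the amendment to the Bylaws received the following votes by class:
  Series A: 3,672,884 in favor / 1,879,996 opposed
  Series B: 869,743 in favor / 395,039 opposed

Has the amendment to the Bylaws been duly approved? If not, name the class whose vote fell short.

Series A: 3/5 of 6121472 = 3672883.20, rounded up to 3672884; 3,672,884 required, 3,672,884 in favor — approved.
Series B: 3/5 of 1449275 = 869565; 869,565 required, 869,743 in favor — approved.

Approved — every class gave the required vote.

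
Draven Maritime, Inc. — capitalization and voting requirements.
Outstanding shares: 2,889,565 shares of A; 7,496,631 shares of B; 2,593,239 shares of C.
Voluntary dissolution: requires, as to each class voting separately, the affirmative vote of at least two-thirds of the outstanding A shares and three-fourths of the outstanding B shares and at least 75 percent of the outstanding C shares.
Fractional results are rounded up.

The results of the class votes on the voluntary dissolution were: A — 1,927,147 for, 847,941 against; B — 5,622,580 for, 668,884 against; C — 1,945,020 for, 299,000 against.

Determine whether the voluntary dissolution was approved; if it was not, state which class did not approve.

Approved — every class gave the required vote.

A: 2/3 of 2889565 = 1926376.67, rounded up to 1926377; 1,926,377 required, 1,927,147 in favor — approved.
B: 3/4 of 7496631 = 5622473.25, rounded up to 5622474; 5,622,474 required, 5,622,580 in favor — approved.
C: 3/4 of 2593239 = 1944929.25, rounded up to 1944930; 1,944,930 required, 1,945,020 in favor — approved.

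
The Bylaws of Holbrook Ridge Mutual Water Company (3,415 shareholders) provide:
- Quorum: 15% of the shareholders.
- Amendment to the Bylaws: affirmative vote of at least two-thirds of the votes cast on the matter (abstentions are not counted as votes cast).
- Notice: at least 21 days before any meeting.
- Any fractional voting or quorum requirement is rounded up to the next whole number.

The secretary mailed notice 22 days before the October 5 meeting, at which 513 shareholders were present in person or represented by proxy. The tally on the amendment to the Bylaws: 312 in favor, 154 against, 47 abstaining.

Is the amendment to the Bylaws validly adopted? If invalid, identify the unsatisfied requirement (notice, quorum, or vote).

Notice: 22 days given; 21 required. Satisfied.
Quorum: 15% of 3,415 = 512.25, rounded up to 513; 513 present. Satisfied.
Vote: requires two-thirds of the votes cast (513 − 47 abstaining = 466); 2/3 of 466 = 310.67, rounded up to 311, so 311 needed; 312 in favor. Satisfied.

Valid — all requirements satisfied.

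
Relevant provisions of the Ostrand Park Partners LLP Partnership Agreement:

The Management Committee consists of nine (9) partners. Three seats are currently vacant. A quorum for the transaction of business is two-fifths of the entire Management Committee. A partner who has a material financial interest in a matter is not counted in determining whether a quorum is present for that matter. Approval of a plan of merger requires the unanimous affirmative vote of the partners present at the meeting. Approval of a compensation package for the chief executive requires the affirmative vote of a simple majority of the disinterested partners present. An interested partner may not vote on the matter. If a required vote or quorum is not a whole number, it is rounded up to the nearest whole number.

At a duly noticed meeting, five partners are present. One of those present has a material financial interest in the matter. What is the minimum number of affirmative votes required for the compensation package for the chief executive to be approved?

The compensation package for the chief executive requires a majority of the disinterested partners present (5 − 1 = 4).
A majority of 4 is 3.

3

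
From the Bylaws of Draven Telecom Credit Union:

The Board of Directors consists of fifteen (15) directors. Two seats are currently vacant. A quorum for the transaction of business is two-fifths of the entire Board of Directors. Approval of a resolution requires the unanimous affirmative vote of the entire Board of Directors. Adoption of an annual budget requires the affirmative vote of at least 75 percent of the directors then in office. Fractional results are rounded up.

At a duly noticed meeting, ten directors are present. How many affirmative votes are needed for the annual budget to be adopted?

The annual budget requires three-fourths of the directors then in office (13).
3/4 of 13 = 9.75, rounded up to 10.

10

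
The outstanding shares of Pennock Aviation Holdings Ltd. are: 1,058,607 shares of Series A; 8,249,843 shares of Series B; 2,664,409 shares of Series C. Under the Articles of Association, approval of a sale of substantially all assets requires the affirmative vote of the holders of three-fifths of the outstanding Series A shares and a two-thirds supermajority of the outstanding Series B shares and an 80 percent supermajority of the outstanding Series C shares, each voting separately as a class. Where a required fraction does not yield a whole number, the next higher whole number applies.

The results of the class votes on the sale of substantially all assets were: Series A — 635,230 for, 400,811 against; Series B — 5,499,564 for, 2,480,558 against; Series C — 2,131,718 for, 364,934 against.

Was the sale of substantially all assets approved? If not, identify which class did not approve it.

Not approved — the Series B shares did not give the required vote.

Series A: 3/5 of 1058607 = 635164.20, rounded up to 635165; 635,165 required, 635,230 in favor — approved.
Series B: 2/3 of 8249843 = 5499895.33, rounded up to 5499896; 5,499,896 required, 5,499,564 in favor — not approved.
Series C: 4/5 of 2664409 = 2131527.20, rounded up to 2131528; 2,131,528 required, 2,131,718 in favor — approved.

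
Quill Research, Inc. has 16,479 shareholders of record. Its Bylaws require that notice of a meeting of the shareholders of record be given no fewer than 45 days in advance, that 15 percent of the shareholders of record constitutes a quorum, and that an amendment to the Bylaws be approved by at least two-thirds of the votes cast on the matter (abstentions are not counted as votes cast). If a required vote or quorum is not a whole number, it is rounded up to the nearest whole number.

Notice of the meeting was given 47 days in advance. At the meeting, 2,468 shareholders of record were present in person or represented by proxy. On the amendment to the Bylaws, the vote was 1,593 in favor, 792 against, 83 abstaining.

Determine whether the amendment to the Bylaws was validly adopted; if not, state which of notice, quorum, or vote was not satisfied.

Notice: 47 days given; 45 required. Satisfied.
Quorum: 15% of 16,479 = 2,471.85, rounded up to 2,472; 2,468 present. Not satisfied.
Vote: requires two-thirds of the votes cast (2,468 − 83 abstaining = 2,385); 2/3 of 2385 = 1590, so 1,590 needed; 1,593 in favor. Satisfied.

Invalid — quorum requirement not satisfied.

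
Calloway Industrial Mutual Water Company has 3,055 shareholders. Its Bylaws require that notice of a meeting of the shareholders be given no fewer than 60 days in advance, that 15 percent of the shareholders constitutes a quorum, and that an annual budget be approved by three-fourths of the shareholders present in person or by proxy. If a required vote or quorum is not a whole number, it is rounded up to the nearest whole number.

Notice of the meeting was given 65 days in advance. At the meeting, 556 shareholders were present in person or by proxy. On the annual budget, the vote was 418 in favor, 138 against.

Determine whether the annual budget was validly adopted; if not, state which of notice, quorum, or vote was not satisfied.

Notice: 65 days given; 60 required. Satisfied.
Quorum: 15% of 3,055 = 458.25, rounded up to 459; 556 present. Satisfied.
Vote: requires three-fourths of those present (556); 3/4 of 556 = 417, so 417 needed; 418 in favor. Satisfied.

Valid — all requirements satisfied.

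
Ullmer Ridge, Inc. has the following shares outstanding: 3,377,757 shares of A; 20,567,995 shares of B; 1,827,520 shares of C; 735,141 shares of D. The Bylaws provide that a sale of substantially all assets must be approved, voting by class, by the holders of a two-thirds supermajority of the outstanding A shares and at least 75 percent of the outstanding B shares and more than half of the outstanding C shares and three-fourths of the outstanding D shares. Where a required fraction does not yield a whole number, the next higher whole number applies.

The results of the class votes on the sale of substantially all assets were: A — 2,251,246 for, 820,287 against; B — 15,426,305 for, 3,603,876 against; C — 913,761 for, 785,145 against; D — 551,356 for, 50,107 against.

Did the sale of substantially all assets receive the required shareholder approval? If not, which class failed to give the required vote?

A: 2/3 of 3377757 = 2251838; 2,251,838 required, 2,251,246 in favor — not approved.
B: 3/4 of 20567995 = 15425996.25, rounded up to 15425997; 15,425,997 required, 15,426,305 in favor — approved.
C: a majority of 1827520 is 913761; 913,761 required, 913,761 in favor — approved.
D: 3/4 of 735141 = 551355.75, rounded up to 551356; 551,356 required, 551,356 in favor — approved.

Not approved — the A shares did not give the required vote.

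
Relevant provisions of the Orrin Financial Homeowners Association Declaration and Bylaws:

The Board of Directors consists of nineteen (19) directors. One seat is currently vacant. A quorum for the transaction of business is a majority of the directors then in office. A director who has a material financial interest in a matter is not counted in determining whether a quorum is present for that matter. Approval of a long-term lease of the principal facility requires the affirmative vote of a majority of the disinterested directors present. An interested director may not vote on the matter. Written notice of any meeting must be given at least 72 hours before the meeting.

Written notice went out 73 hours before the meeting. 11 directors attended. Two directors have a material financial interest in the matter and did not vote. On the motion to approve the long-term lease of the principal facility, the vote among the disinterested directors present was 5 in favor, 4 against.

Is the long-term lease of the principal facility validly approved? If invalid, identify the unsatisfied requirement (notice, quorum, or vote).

Notice: 73 hours given; 72 required (73 ≥ 72). Satisfied.
Quorum: 11 present, but the 2 interested directors do not count, leaving 9. Quorum is 10. Not satisfied.
Vote: the long-term lease of the principal facility requires a majority of the disinterested directors present (11 − 2 = 9). A majority of 9 is 5, so 5 affirmative votes are needed; 5 voted in favor. Satisfied. (Moot — without a quorum no business can be validly transacted.)

Invalid — quorum requirement not satisfied.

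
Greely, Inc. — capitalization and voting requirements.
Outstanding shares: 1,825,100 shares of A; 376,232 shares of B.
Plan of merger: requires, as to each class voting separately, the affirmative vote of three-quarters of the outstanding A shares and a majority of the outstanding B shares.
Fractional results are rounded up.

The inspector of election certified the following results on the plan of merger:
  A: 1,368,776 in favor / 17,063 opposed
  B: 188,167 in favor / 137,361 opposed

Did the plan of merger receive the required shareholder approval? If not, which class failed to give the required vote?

Not approved — the A shares did not give the required vote.

A: 3/4 of 1825100 = 1368825; 1,368,825 required, 1,368,776 in favor — not approved.
B: a majority of 376232 is 188117; 188,117 required, 188,167 in favor — approved.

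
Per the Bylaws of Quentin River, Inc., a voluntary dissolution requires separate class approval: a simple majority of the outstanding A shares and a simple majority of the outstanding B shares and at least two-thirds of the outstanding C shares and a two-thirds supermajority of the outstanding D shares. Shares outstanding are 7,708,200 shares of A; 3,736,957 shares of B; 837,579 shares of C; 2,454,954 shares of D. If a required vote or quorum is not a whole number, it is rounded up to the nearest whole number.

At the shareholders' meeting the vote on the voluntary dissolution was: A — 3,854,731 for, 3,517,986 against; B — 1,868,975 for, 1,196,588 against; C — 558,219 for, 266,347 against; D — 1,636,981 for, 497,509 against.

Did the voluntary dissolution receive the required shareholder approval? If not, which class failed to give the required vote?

A: a majority of 7708200 is 3854101; 3,854,101 required, 3,854,731 in favor — approved.
B: a majority of 3736957 is 1868479; 1,868,479 required, 1,868,975 in favor — approved.
C: 2/3 of 837579 = 558386; 558,386 required, 558,219 in favor — not approved.
D: 2/3 of 2454954 = 1636636; 1,636,636 required, 1,636,981 in favor — approved.

Not approved — the C shares did not give the required vote.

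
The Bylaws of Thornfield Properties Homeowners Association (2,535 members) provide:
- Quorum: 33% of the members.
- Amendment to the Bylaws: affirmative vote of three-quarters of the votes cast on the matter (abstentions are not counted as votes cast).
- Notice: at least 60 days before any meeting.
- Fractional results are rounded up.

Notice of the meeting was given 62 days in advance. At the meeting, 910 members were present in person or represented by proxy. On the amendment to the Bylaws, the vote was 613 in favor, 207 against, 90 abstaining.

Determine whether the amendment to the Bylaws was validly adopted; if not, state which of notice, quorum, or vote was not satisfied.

Invalid — vote requirement not satisfied.

Notice: 62 days given; 60 required. Satisfied.
Quorum: 33% of 2,535 = 836.55, rounded up to 837; 910 present. Satisfied.
Vote: requires three-fourths of the votes cast (910 − 90 abstaining = 820); 3/4 of 820 = 615, so 615 needed; 613 in favor. Not satisfied.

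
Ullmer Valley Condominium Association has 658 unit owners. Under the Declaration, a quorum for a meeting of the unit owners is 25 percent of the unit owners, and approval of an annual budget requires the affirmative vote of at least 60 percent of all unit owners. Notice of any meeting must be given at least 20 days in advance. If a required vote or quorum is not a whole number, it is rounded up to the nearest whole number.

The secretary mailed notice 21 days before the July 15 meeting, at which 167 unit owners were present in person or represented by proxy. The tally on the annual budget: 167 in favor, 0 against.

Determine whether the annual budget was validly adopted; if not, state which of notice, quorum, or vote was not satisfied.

Invalid — vote requirement not satisfied.

Notice: 21 days given; 20 required. Satisfied.
Quorum: 25% of 658 = 164.50, rounded up to 165; 167 present. Satisfied.
Vote: requires three-fifths of all unit owners (658); 3/5 of 658 = 394.80, rounded up to 395, so 395 needed; 167 in favor. Not satisfied.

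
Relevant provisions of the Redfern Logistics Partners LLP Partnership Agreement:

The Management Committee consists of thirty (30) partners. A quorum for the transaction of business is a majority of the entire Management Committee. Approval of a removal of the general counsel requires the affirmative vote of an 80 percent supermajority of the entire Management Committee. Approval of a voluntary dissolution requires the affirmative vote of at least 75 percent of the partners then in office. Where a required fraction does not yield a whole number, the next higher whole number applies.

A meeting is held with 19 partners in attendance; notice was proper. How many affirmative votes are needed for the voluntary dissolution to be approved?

23

The voluntary dissolution requires three-fourths of the partners then in office (30).
3/4 of 30 = 22.50, rounded up to 23.
(Only 19 can vote, so the voluntary dissolution cannot pass at this meeting, but the required vote is still 23.)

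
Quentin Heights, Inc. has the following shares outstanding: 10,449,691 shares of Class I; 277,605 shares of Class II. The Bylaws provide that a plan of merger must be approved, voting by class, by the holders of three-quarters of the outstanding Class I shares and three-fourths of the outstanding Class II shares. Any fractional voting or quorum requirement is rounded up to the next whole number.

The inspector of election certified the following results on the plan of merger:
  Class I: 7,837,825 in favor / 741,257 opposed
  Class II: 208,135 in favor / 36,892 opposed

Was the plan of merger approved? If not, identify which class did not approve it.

Not approved — the Class II shares did not give the required vote.

Class I: 3/4 of 10449691 = 7837268.25, rounded up to 7837269; 7,837,269 required, 7,837,825 in favor — approved.
Class II: 3/4 of 277605 = 208203.75, rounded up to 208204; 208,204 required, 208,135 in favor — not approved.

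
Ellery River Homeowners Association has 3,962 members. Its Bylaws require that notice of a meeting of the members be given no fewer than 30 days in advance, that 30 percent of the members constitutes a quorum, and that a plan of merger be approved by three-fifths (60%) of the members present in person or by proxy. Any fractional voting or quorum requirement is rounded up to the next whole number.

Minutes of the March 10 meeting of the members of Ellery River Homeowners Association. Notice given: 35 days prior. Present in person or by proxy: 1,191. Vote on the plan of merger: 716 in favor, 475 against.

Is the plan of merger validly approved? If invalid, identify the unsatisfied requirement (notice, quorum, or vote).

Valid — all requirements satisfied.

Notice: 35 days given; 30 required. Satisfied.
Quorum: 30% of 3,962 = 1,188.60, rounded up to 1,189; 1,191 present. Satisfied.
Vote: requires three-fifths of those present (1,191); 3/5 of 1191 = 714.60, rounded up to 715, so 715 needed; 716 in favor. Satisfied.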